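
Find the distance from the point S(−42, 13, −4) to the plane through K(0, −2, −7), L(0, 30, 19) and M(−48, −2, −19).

1

KL = (0, 32, 26) and KM = (−48, 0, −12), so a normal is n = KL × KM = (−384, −1248, 1536).
n = (−384, −1248, 1536); n·P − (-8256) = 2016; |n| = 2016; distance = 2016/2016 = 1.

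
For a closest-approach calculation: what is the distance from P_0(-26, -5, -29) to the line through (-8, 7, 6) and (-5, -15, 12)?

A direction vector is d = (3, -22, 6).
AP = (-18, -12, -35), and AP × d = (-842, 3, 432).
|AP × d|² = 895597 and |d|² = 529, so the distance is √(895597/529) = √1693.

√1693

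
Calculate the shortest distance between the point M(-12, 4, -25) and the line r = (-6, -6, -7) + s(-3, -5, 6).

Direction vector d = (-3, -5, 6).
AP = (-6, 10, -18), and AP × d = (-30, 90, 60).
|AP × d|² = 12600 and |d|² = 70, so the distance is √(12600/70) = √180 = 6√5.

6√5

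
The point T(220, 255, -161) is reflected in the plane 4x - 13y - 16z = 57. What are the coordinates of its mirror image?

With n = (4, -13, -16), the signed offset is (n·T − 57)/|n|² = 84/441 = 4/21.
T' = T − 2t·n = (220, 255, -161) − (8/21)·(4, -13, -16) = (4588/21, 5459/21, -3253/21).

(4588/21, 5459/21, -3253/21)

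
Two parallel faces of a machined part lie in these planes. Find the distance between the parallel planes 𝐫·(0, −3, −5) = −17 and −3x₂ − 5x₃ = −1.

With common normal n = (0, −3, −5) (|n| = √34), the distance is |(-17) − (-1)|/|n| = 16/√34 = 8√34/17.

16/√34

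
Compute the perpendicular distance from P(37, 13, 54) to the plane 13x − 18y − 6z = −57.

20/23

d = |13·37 + (-18)·13 + (-6)·54 − (-57)| / √(169 + 324 + 36) = |-20| / 23 = 20/23.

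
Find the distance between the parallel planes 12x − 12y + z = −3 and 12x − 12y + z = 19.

22/17

With common normal n = (12, −12, 1) (|n| = 17), the distance is |(-3) − 19|/|n| = 22/17.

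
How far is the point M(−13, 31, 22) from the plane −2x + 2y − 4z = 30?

15/√6

Normal vector n = (−2, 2, −4), and n·(−13, 31, 22) − 30 = −30.
|n| = √(4 + 4 + 16) = 2√6, so the distance is |-30|/(2√6) = 5√6/2.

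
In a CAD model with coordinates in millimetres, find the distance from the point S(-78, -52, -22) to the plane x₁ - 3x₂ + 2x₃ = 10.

24/√14

Normal vector n = (1, -3, 2), and n·(-78, -52, -22) - 10 = 24.
|n| = √(1 + 9 + 4) = √14, so the distance is |24|/√14 = 24/√14.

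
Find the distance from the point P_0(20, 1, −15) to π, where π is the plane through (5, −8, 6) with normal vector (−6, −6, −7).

3/11

The plane has equation n·(r − (5, −8, 6)) = 0, i.e. n·r = -24.
n = (−6, −6, −7); n·P − (-24) = 3; |n| = 11; distance = 3/11.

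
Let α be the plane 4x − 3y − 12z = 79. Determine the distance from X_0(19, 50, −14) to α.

d = |4·19 + (-3)·50 + (-12)·(-14) − 79| / √(16 + 9 + 144) = |15| / 13 = 15/13.

15/13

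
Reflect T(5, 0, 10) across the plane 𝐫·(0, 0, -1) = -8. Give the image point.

n = (0, 0, -1), |n|² = 1, n·T − (-8) = -2, so t = -2/1 = -2.
Foot F = T − (-2)·n = (5, 0, 8); the reflection is 2F − T = (5, 0, 6).

(5, 0, 6)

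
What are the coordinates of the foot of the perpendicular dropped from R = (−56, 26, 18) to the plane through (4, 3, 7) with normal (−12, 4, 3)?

(4, 6, 3)

n = (−12, 4, 3), |n|² = 169, and n·R − (-15) = 845.
t = 845/169 = 5, so the foot is R − t·n = (−56, 26, 18) − 5·(−12, 4, 3) = (4, 6, 3).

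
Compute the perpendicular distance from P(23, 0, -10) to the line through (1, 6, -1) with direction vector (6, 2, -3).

4√10

Direction vector d = (6, 2, -3).
AP = (22, -6, -9), and AP × d = (36, 12, 80).
|AP × d|² = 7840 and |d|² = 49, so the distance is √(7840/49) = √160 = 4√10.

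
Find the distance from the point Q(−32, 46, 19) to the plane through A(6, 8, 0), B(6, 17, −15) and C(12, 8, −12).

AB = (0, 9, −15) and AC = (6, 0, −12), so a normal is n = AB × AC = (−108, −90, −54).
n = (−108, −90, −54); n·P − (-1368) = -342; |n| = 18√70; distance = 342/(18√70) = 19/√70.

19√70/70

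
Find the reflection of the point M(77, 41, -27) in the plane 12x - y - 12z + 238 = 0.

n = (12, -1, -12), |n|² = 289, n·M − (-238) = 1445, so t = 1445/289 = 5.
Foot F = M − 5·n = (17, 46, 33); the reflection is 2F − M = (-43, 51, 93).

(-43, 51, 93)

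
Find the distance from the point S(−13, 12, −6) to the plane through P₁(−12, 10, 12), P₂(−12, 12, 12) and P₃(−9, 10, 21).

15/√10

P₁P₂ = (0, 2, 0) and P₁P₃ = (3, 0, 9), so a normal is n = P₁P₂ × P₁P₃ = (18, 0, −6).
Then n·(−13, 12, −6) − (−288) = 90.
|n| = √(324 + 0 + 36) = 6√10, so the distance is |90|/(6√10) = 3√10/2.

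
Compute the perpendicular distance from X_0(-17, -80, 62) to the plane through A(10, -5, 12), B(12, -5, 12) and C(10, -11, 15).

AB = (2, 0, 0) and AC = (0, -6, 3), so a normal is n = AB × AC = (0, -6, -12).
d = |(-6)·(-80) + (-12)·62 − (-114)| / √(0 + 36 + 144) = |-150| / (6√5) = 5√5.

5√5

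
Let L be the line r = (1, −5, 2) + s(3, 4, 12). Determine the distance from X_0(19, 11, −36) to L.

Direction vector d = (3, 4, 12).
AP = (18, 16, −38), and AP × d = (344, −330, 24).
|AP × d|² = 227812 and |d|² = 169, so the distance is √(227812/169) = √1348 = 2√337.

2√337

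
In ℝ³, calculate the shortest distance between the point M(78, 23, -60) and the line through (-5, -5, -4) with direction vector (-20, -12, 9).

√809

Direction vector d = (-20, -12, 9).
AP = (83, 28, -56), and AP × d = (-420, 373, -436).
|AP × d|² = 505625 and |d|² = 625, so the distance is √(505625/625) = √809.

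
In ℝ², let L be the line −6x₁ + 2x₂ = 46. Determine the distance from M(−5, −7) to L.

15/√10

d = |(-6)·(-5) + 2·(-7) − 46| / √(36 + 4) = |-30|/(2√10) = 15/√10.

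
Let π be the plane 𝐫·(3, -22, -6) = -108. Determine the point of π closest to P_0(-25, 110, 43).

The perpendicular from P_0 has direction n = (3, -22, -6): r = (-25, 110, 43) + t(3, -22, -6).
Substitute into the plane: n·(P_0 + tn) = -108 gives -2753 + 529t = -108, so t = 5.
Foot = (-25, 110, 43) + 5·(3, -22, -6) = (-10, 0, 13).

(-10, 0, 13)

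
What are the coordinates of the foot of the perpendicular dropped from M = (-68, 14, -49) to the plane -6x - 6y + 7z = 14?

(-766/11, 136/11, -518/11)

The perpendicular from M has direction n = (-6, -6, 7): r = (-68, 14, -49) + t(-6, -6, 7).
Substitute into the plane: n·(M + tn) = 14 gives -19 + 121t = 14, so t = 3/11.
Foot = (-68, 14, -49) + (3/11)·(-6, -6, 7) = (-766/11, 136/11, -518/11).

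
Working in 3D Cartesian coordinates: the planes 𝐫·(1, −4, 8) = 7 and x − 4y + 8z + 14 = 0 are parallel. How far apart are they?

7/3

With common normal n = (1, −4, 8) (|n| = 9), the distance is |7 − (-14)|/|n| = 21/9 = 7/3.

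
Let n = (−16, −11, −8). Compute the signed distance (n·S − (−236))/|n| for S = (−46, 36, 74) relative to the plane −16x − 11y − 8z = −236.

-16/21

n·S − (-236) = -16.
|n| = 21, so the signed distance is -16/21.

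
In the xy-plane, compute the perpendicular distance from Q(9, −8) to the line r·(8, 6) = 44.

The normal to the line is n = (8, 6) with |n| = 10.
|n·Q − 44| = |24 − 44| = 20, so the distance is 20/10 = 2.

2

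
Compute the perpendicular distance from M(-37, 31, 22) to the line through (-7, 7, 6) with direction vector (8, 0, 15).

2√433

Direction vector d = (8, 0, 15).
AP = (-30, 24, 16), and AP × d = (360, 578, -192).
|AP × d|² = 500548 and |d|² = 289, so the distance is √(500548/289) = √1732 = 2√433.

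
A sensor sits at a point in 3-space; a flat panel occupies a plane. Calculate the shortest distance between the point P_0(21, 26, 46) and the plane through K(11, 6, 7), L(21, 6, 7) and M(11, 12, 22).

KL = (10, 0, 0) and KM = (0, 6, 15), so a normal is n = KL × KM = (0, −150, 60).
Then n·(21, 26, 46) − (−480) = −660.
|n| = √(0 + 22500 + 3600) = 30√29, so the distance is |-660|/(30√29) = 22√29/29.

22/√29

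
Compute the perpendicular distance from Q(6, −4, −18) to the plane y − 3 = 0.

n = (0, 1, 0); n·P − 3 = -7; |n| = 1; distance = 7/1 = 7.

7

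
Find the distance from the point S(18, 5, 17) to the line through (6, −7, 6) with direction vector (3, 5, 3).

Direction vector d = (3, 5, 3).
AP = (12, 12, 11), and AP × d = (−19, −3, 24).
|AP × d|² = 946 and |d|² = 43, so the distance is √(946/43) = √22.

√22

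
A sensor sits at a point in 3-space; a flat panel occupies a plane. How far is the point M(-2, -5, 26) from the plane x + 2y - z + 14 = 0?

n = (1, 2, -1); n·P − (-14) = -24; |n| = √6; distance = 24/√6 = 4√6.

4√6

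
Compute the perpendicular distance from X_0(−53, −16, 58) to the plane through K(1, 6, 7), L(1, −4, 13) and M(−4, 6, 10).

KL = (0, −10, 6) and KM = (−5, 0, 3), so a normal is n = KL × KM = (−30, −30, −50).
Then n·(−53, −16, 58) − (−560) = −270.
|n| = √(900 + 900 + 2500) = 10√43, so the distance is |-270|/(10√43) = 27/√43.

27√43/43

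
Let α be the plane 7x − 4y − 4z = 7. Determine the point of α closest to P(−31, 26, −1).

n = (7, −4, −4), |n|² = 81, and n·P − 7 = -324.
t = -324/81 = -4, so the foot is P − t·n = (−31, 26, −1) − (-4)·(7, −4, −4) = (−3, 10, −17).

(-3, 10, -17)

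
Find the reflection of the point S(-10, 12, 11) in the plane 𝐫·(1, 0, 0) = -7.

(-4, 12, 11)

With n = (1, 0, 0), the signed offset is (n·S − (-7))/|n|² = -3/1 = -3.
S' = S − 2t·n = (-10, 12, 11) − (-6)·(1, 0, 0) = (-4, 12, 11).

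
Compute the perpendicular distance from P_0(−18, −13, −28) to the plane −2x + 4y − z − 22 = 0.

10/√21

n = (−2, 4, −1); n·P − 22 = -10; |n| = √21; distance = 10/√21.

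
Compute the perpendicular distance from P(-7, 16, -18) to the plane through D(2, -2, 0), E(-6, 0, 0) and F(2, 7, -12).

DE = (-8, 2, 0) and DF = (0, 9, -12), so a normal is n = DE × DF = (-24, -96, -72).
Then n·(-7, 16, -18) - 144 = -216.
|n| = √(576 + 9216 + 5184) = 24√26, so the distance is |-216|/(24√26) = 9/√26.

9√26/26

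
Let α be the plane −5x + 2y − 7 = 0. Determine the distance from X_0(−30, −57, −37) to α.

√29

Normal vector n = (−5, 2, 0), and n·(−30, −57, −37) − 7 = 29.
|n| = √(25 + 4 + 0) = √29, so the distance is |29|/√29 = √29.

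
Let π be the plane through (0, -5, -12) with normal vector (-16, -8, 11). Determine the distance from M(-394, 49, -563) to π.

9

The plane has equation n·(r − (0, -5, -12)) = 0, i.e. n·r = -92.
Then n·(-394, 49, -563) - (-92) = -189.
|n| = √(256 + 64 + 121) = 21, so the distance is |-189|/21 = 9.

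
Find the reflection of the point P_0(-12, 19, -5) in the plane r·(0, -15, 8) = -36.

(-12, -11, 11)

n = (0, -15, 8), |n|² = 289, n·P_0 − (-36) = -289, so t = -289/289 = -1.
Foot F = P_0 − (-1)·n = (-12, 4, 3); the reflection is 2F − P_0 = (-12, -11, 11).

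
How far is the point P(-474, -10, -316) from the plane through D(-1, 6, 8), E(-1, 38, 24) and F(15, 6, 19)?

DE = (0, 32, 16) and DF = (16, 0, 11), so a normal is n = DE × DF = (352, 256, -512).
d = |352·(-474) + 256·(-10) + (-512)·(-316) − (-2912)| / √(123904 + 65536 + 262144) = |-4704| / 672 = 7.

7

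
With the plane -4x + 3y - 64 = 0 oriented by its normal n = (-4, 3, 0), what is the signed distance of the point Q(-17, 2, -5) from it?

n·Q − 64 = 10.
|n| = 5, so the signed distance is 10/5 = 2.

2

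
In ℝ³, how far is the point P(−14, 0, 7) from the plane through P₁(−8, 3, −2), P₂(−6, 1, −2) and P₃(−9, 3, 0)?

3

P₁P₂ = (2, −2, 0) and P₁P₃ = (−1, 0, 2), so a normal is n = P₁P₂ × P₁P₃ = (−4, −4, −2).
n = (−4, −4, −2); n·P − 24 = 18; |n| = 6; distance = 18/6 = 3.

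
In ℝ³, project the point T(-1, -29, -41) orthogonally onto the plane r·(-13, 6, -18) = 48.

(12, -35, -23)

The perpendicular from T has direction n = (-13, 6, -18): r = (-1, -29, -41) + λ(-13, 6, -18).
Substitute into the plane: n·(T + λn) = 48 gives 577 + 529λ = 48, so λ = -1.
Foot = (-1, -29, -41) + (-1)·(-13, 6, -18) = (12, -35, -23).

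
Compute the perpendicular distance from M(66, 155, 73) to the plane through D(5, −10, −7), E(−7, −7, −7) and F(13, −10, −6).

DE = (−12, 3, 0) and DF = (8, 0, 1), so a normal is n = DE × DF = (3, 12, −24).
d = |3·66 + 12·155 + (-24)·73 − 63| / √(9 + 144 + 576) = |243| / 27 = 9.

9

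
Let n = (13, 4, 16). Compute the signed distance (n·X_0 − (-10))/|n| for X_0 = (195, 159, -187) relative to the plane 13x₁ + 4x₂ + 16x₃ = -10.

9

n·X_0 − (-10) = 189.
|n| = 21, so the signed distance is 189/21 = 9.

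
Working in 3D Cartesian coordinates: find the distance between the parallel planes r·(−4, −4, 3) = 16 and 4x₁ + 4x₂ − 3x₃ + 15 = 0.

1/√41

Divide the second equation by -1 to match normals: −4x₁ − 4x₂ + 3x₃ = 15.
Both planes have normal n = (−4, −4, 3), |n| = √41. Any point on the first plane is at distance |15 − 16|/|n| = 1/√41 = √41/41 from the second.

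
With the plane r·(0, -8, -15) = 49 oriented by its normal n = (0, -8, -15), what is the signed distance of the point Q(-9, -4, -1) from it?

n·Q − 49 = -2.
|n| = 17, so the signed distance is -2/17.

-2/17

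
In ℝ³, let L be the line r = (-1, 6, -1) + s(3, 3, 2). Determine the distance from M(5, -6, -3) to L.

Direction vector d = (3, 3, 2).
AP = (6, -12, -2), and AP × d = (-18, -18, 54).
|AP × d|² = 3564 and |d|² = 22, so the distance is √(3564/22) = √162 = 9√2.

9√2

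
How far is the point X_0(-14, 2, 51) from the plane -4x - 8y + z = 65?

26/9

Normal vector n = (-4, -8, 1), and n·(-14, 2, 51) - 65 = 26.
|n| = √(16 + 64 + 1) = 9, so the distance is |26|/9 = 26/9.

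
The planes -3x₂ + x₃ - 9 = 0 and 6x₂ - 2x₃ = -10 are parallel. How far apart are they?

2√10/5

Divide the second equation by -2 to match normals: -3x₂ + x₃ = 5.
Both planes have normal n = (0, -3, 1), |n| = √10. Any point on the first plane is at distance |5 − 9|/|n| = 4/√10 = 2√10/5 from the second.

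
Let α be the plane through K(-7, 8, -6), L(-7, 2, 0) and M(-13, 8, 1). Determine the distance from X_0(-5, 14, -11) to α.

KL = (0, -6, 6) and KM = (-6, 0, 7), so a normal is n = KL × KM = (-42, -36, -36).
Then n·(-5, 14, -11) - 222 = -120.
|n| = √(1764 + 1296 + 1296) = 66, so the distance is |-120|/66 = 20/11.

20/11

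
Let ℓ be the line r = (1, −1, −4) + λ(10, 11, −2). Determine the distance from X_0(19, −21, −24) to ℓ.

2√281

Direction vector d = (10, 11, −2).
AP = (18, −20, −20); AP·d = 0, |AP|² = 1124, |d|² = 225.
distance² = |AP|² − (AP·d)²/|d|² = 1124 − 0/225 = 1124, so the distance is 2√281.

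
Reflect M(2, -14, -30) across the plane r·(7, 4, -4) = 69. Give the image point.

(4/9, -134/9, -262/9)

With n = (7, 4, -4), the signed offset is (n·M − 69)/|n|² = 9/81 = 1/9.
M' = M − 2t·n = (2, -14, -30) − (2/9)·(7, 4, -4) = (4/9, -134/9, -262/9).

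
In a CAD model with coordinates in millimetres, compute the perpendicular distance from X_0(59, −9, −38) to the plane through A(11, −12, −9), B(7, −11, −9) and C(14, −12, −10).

AB = (−4, 1, 0) and AC = (3, 0, −1), so a normal is n = AB × AC = (−1, −4, −3).
n = (−1, −4, −3); n·P − 64 = 27; |n| = √26; distance = 27/√26.

27/√26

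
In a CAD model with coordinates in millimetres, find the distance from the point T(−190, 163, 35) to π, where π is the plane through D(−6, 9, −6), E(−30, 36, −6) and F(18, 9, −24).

4

DE = (−24, 27, 0) and DF = (24, 0, −18), so a normal is n = DE × DF = (−486, −432, −648).
n = (−486, −432, −648); n·P − 2916 = -3672; |n| = 918; distance = 3672/918 = 4.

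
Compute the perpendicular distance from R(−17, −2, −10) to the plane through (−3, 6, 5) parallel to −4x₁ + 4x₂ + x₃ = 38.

3√33/11

Parallel planes share the normal n = (−4, 4, 1); since (−3, 6, 5) lies on the plane, its equation is −4x₁ + 4x₂ + x₃ = 41.
d = |(-4)·(-17) + 4·(-2) + 1·(-10) − 41| / √(16 + 16 + 1) = |9| / √33 = 9/√33.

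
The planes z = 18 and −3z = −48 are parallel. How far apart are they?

2

Divide the second equation by -3 to match normals: z = 16.
Both planes have normal n = (0, 0, 1), |n| = 1. Any point on the first plane is at distance |16 − 18|/|n| = 2/1 = 2 from the second.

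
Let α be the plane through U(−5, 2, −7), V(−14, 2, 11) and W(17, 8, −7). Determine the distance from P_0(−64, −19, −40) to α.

UV = (−9, 0, 18) and UW = (22, 6, 0), so a normal is n = UV × UW = (−108, 396, −54).
Then n·(−64, −19, −40) − 1710 = −162.
|n| = √(11664 + 156816 + 2916) = 414, so the distance is |-162|/414 = 9/23.

9/23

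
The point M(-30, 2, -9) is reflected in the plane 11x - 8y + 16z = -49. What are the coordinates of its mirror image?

(-8, -14, 23)

With n = (11, -8, 16), the signed offset is (n·M − (-49))/|n|² = -441/441 = -1.
M' = M − 2t·n = (-30, 2, -9) − (-2)·(11, -8, 16) = (-8, -14, 23).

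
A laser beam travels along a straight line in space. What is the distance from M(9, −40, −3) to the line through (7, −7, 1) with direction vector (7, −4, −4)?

√785

Direction vector d = (7, −4, −4).
AP = (2, −33, −4), and AP × d = (116, −20, 223).
|AP × d|² = 63585 and |d|² = 81, so the distance is √(63585/81) = √785.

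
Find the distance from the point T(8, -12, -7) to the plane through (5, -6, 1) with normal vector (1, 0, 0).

3

The plane has equation n·(r − (5, -6, 1)) = 0, i.e. n·r = 5.
Then n·(8, -12, -7) - 5 = 3.
|n| = √(1 + 0 + 0) = 1, so the distance is |3|/1 = 3.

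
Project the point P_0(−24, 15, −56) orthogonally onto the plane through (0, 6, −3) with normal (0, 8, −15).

The perpendicular from P_0 has direction n = (0, 8, −15): r = (−24, 15, −56) + μ(0, 8, −15).
Substitute into the plane: n·(P_0 + μn) = 93 gives 960 + 289μ = 93, so μ = -3.
Foot = (−24, 15, −56) + (-3)·(0, 8, −15) = (−24, −9, −11).

(-24, -9, -11)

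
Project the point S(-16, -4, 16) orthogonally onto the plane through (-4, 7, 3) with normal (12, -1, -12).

The perpendicular from S has direction n = (12, -1, -12): r = (-16, -4, 16) + t(12, -1, -12).
Substitute into the plane: n·(S + tn) = -91 gives -380 + 289t = -91, so t = 1.
Foot = (-16, -4, 16) + 1·(12, -1, -12) = (-4, -5, 4).

(-4, -5, 4)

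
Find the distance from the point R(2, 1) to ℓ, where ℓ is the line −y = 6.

7

The normal to the line is n = (0, −1) with |n| = 1.
|n·R − 6| = |-1 − 6| = 7, so the distance is 7/1 = 7.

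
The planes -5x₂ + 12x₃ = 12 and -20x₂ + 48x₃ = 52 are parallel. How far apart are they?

Divide the second equation by 4 to match normals: -5x₂ + 12x₃ = 13.
With common normal n = (0, -5, 12) (|n| = 13), the distance is |12 − 13|/|n| = 1/13.

1/13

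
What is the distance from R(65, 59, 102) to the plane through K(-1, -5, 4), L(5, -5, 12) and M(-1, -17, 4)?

6

KL = (6, 0, 8) and KM = (0, -12, 0), so a normal is n = KL × KM = (96, 0, -72).
d = |96·65 + (-72)·102 − (-384)| / √(9216 + 0 + 5184) = |-720| / 120 = 6.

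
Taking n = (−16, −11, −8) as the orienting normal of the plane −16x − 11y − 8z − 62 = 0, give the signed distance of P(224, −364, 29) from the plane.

n·P − 62 = 126.
|n| = 21, so the signed distance is 126/21 = 6.

6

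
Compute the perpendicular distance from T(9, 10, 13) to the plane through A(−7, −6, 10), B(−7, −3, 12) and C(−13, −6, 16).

AB = (0, 3, 2) and AC = (−6, 0, 6), so a normal is n = AB × AC = (18, −12, 18).
d = |18·9 + (-12)·10 + 18·13 − 126| / √(324 + 144 + 324) = |150| / (6√22) = 25/√22.

25√22/22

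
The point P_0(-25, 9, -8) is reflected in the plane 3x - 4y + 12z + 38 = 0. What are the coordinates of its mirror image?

n = (3, -4, 12), |n|² = 169, n·P_0 − (-38) = -169, so t = -169/169 = -1.
Foot F = P_0 − (-1)·n = (-22, 5, 4); the reflection is 2F − P_0 = (-19, 1, 16).

(-19, 1, 16)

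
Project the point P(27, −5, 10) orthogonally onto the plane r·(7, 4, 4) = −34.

n = (7, 4, 4), |n|² = 81, and n·P − (-34) = 243.
t = 243/81 = 3, so the foot is P − t·n = (27, −5, 10) − 3·(7, 4, 4) = (6, −17, −2).

(6, -17, -2)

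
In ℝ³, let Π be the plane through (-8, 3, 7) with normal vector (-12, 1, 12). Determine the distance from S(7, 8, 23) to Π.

1

The plane has equation n·(r − (-8, 3, 7)) = 0, i.e. n·r = 183.
n = (-12, 1, 12); n·P − 183 = 17; |n| = 17; distance = 17/17 = 1.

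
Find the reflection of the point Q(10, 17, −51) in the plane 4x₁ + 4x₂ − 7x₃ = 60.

With n = (4, 4, −7), the signed offset is (n·Q − 60)/|n|² = 405/81 = 5.
Q' = Q − 2t·n = (10, 17, −51) − 10·(4, 4, −7) = (−30, −23, 19).

(-30, -23, 19)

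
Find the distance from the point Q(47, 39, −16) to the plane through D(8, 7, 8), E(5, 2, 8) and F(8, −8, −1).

21/√59

DE = (−3, −5, 0) and DF = (0, −15, −9), so a normal is n = DE × DF = (45, −27, 45).
Then n·(47, 39, −16) − 531 = −189.
|n| = √(2025 + 729 + 2025) = 9√59, so the distance is |-189|/(9√59) = 21√59/59.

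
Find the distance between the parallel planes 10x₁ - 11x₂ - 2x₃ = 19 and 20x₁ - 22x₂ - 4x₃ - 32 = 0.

Divide the second equation by 2 to match normals: 10x₁ - 11x₂ - 2x₃ = 16.
With common normal n = (10, -11, -2) (|n| = 15), the distance is |19 − 16|/|n| = 3/15 = 1/5.

1/5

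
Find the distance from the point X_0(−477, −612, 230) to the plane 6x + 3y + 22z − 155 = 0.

9

n = (6, 3, 22); n·P − 155 = 207; |n| = 23; distance = 207/23 = 9.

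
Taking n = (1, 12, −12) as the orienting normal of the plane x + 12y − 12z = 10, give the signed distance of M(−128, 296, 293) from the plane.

n·M − 10 = -102.
|n| = 17, so the signed distance is -102/17 = -6.

-6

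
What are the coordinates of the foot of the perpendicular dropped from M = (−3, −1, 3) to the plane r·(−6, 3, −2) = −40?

The perpendicular from M has direction n = (−6, 3, −2): r = (−3, −1, 3) + μ(−6, 3, −2).
Substitute into the plane: n·(M + μn) = -40 gives 9 + 49μ = -40, so μ = -1.
Foot = (−3, −1, 3) + (-1)·(−6, 3, −2) = (3, −4, 5).

(3, -4, 5)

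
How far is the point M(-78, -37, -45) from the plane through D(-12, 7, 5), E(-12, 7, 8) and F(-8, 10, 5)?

22/5

DE = (0, 0, 3) and DF = (4, 3, 0), so a normal is n = DE × DF = (-9, 12, 0).
Then n·(-78, -37, -45) - 192 = 66.
|n| = √(81 + 144 + 0) = 15, so the distance is |66|/15 = 22/5.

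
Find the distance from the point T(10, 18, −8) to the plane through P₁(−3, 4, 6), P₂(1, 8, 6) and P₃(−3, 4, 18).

1/√2

P₁P₂ = (4, 4, 0) and P₁P₃ = (0, 0, 12), so a normal is n = P₁P₂ × P₁P₃ = (48, −48, 0).
Then n·(10, 18, −8) − (−336) = −48.
|n| = √(2304 + 2304 + 0) = 48√2, so the distance is |-48|/(48√2) = √2/2.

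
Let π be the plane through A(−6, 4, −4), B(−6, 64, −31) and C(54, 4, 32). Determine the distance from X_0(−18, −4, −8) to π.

AB = (0, 60, −27) and AC = (60, 0, 36), so a normal is n = AB × AC = (2160, −1620, −3600).
n = (2160, −1620, −3600); n·P − (-5040) = 1440; |n| = 4500; distance = 1440/4500 = 8/25.

8/25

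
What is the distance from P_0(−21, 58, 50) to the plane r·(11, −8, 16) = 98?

1/3

n = (11, −8, 16); n·P − 98 = 7; |n| = 21; distance = 7/21 = 1/3.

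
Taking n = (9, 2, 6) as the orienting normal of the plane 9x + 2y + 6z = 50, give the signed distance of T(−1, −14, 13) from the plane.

-9/11

n·T − 50 = -9.
|n| = 11, so the signed distance is -9/11.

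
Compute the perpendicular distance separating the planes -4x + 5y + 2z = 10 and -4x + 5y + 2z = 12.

2/(3√5)

Both planes have normal n = (-4, 5, 2), |n| = 3√5. Any point on the first plane is at distance |12 − 10|/|n| = 2/(3√5) = 2√5/15 from the second.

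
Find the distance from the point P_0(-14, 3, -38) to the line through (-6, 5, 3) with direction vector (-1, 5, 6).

Direction vector d = (-1, 5, 6).
AP = (-8, -2, -41); AP·d = -248, |AP|² = 1749, |d|² = 62.
distance² = |AP|² − (AP·d)²/|d|² = 1749 − 61504/62 = 757, so the distance is √757.

√757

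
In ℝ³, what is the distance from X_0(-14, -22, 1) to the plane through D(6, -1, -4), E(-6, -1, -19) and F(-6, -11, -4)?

6/√77

DE = (-12, 0, -15) and DF = (-12, -10, 0), so a normal is n = DE × DF = (-150, 180, 120).
Then n·(-14, -22, 1) - (-1560) = -180.
|n| = √(22500 + 32400 + 14400) = 30√77, so the distance is |-180|/(30√77) = 6√77/77.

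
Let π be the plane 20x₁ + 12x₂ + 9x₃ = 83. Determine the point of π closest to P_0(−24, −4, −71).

The perpendicular from P_0 has direction n = (20, 12, 9): r = (−24, −4, −71) + t(20, 12, 9).
Substitute into the plane: n·(P_0 + tn) = 83 gives -1167 + 625t = 83, so t = 2.
Foot = (−24, −4, −71) + 2·(20, 12, 9) = (16, 20, −53).

(16, 20, -53)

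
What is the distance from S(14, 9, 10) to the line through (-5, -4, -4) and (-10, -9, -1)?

A direction vector is d = (-5, -5, 3).
AP = (19, 13, 14); AP·d = -118, |AP|² = 726, |d|² = 59.
distance² = |AP|² − (AP·d)²/|d|² = 726 − 13924/59 = 490, so the distance is 7√10.

7√10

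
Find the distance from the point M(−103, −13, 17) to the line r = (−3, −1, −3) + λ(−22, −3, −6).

Direction vector d = (−22, −3, −6).
AP = (−100, −12, 20), and AP × d = (132, −1040, 36).
|AP × d|² = 1100320 and |d|² = 529, so the distance is √(1100320/529) = √2080 = 4√130.

4√130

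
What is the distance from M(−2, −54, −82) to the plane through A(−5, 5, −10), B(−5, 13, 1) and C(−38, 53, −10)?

AB = (0, 8, 11) and AC = (−33, 48, 0), so a normal is n = AB × AC = (−528, −363, 264).
d = |(-528)·(-2) + (-363)·(-54) + 264·(-82) − (-1815)| / √(278784 + 131769 + 69696) = |825| / 693 = 25/21.

25/21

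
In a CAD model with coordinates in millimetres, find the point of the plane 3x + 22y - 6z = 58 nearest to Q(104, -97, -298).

n = (3, 22, -6), |n|² = 529, and n·Q − 58 = -92.
t = -92/529 = -4/23, so the foot is Q − t·n = (104, -97, -298) − (-4/23)·(3, 22, -6) = (2404/23, -2143/23, -6878/23).

(2404/23, -2143/23, -6878/23)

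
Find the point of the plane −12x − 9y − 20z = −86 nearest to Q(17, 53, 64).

n = (−12, −9, −20), |n|² = 625, and n·Q − (-86) = -1875.
t = -1875/625 = -3, so the foot is Q − t·n = (17, 53, 64) − (-3)·(−12, −9, −20) = (−19, 26, 4).

(-19, 26, 4)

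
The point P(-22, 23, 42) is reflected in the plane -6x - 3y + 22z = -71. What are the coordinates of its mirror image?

(2, 35, -46)

With n = (-6, -3, 22), the signed offset is (n·P − (-71))/|n|² = 1058/529 = 2.
P' = P − 2t·n = (-22, 23, 42) − 4·(-6, -3, 22) = (2, 35, -46).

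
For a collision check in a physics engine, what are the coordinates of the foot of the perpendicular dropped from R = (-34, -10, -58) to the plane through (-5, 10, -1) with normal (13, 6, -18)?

(-47, -16, -40)

The perpendicular from R has direction n = (13, 6, -18): r = (-34, -10, -58) + μ(13, 6, -18).
Substitute into the plane: n·(R + μn) = 13 gives 542 + 529μ = 13, so μ = -1.
Foot = (-34, -10, -58) + (-1)·(13, 6, -18) = (-47, -16, -40).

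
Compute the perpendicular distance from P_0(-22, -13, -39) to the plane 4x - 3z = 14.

3

n = (4, 0, -3); n·P − 14 = 15; |n| = 5; distance = 15/5 = 3.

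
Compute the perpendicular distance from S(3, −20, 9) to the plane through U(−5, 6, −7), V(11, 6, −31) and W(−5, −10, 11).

UV = (16, 0, −24) and UW = (0, −16, 18), so a normal is n = UV × UW = (−384, −288, −256).
Then n·(3, −20, 9) − 1984 = 320.
|n| = √(147456 + 82944 + 65536) = 544, so the distance is |320|/544 = 10/17.

10/17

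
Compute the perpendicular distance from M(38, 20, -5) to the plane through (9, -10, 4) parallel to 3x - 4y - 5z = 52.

6√2/5

Parallel planes share the normal n = (3, -4, -5); since (9, -10, 4) lies on the plane, its equation is 3x - 4y - 5z = 47.
d = |3·38 + (-4)·20 + (-5)·(-5) − 47| / √(9 + 16 + 25) = |12| / (5√2) = 6√2/5.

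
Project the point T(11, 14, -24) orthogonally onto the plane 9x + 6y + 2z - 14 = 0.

(2, 8, -26)

n = (9, 6, 2), |n|² = 121, and n·T − 14 = 121.
t = 121/121 = 1, so the foot is T − t·n = (11, 14, -24) − 1·(9, 6, 2) = (2, 8, -26).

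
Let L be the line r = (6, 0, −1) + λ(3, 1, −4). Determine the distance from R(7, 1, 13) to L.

Direction vector d = (3, 1, −4).
AP = (1, 1, 14); AP·d = -52, |AP|² = 198, |d|² = 26.
distance² = |AP|² − (AP·d)²/|d|² = 198 − 2704/26 = 94, so the distance is √94.

√94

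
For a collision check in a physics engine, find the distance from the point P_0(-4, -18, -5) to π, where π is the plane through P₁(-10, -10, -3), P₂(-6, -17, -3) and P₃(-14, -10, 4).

2/9

P₁P₂ = (4, -7, 0) and P₁P₃ = (-4, 0, 7), so a normal is n = P₁P₂ × P₁P₃ = (-49, -28, -28).
Then n·(-4, -18, -5) - 854 = -14.
|n| = √(2401 + 784 + 784) = 63, so the distance is |-14|/63 = 2/9.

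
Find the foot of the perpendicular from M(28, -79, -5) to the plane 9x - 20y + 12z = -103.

The perpendicular from M has direction n = (9, -20, 12): r = (28, -79, -5) + μ(9, -20, 12).
Substitute into the plane: n·(M + μn) = -103 gives 1772 + 625μ = -103, so μ = -3.
Foot = (28, -79, -5) + (-3)·(9, -20, 12) = (1, -19, -41).

(1, -19, -41)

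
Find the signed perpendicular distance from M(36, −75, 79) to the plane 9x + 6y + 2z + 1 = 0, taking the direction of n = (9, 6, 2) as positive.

3

n·M − (-1) = 33.
|n| = 11, so the signed distance is 33/11 = 3.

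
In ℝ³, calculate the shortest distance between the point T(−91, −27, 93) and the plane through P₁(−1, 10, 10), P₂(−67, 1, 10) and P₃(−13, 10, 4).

2

P₁P₂ = (−66, −9, 0) and P₁P₃ = (−12, 0, −6), so a normal is n = P₁P₂ × P₁P₃ = (54, −396, −108).
Then n·(−91, −27, 93) − (−5094) = 828.
|n| = √(2916 + 156816 + 11664) = 414, so the distance is |828|/414 = 2.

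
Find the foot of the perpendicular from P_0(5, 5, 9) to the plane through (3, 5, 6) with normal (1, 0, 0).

(3, 5, 9)

The perpendicular from P_0 has direction n = (1, 0, 0): r = (5, 5, 9) + λ(1, 0, 0).
Substitute into the plane: n·(P_0 + λn) = 3 gives 5 + 1λ = 3, so λ = -2.
Foot = (5, 5, 9) + (-2)·(1, 0, 0) = (3, 5, 9).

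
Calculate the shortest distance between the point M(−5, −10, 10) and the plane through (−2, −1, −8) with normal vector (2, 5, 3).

The plane has equation n·(r − (−2, −1, −8)) = 0, i.e. n·r = -33.
Then n·(−5, −10, 10) − (−33) = 3.
|n| = √(4 + 25 + 9) = √38, so the distance is |3|/√38 = 3/√38.

3/√38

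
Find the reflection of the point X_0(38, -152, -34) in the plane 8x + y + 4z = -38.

n = (8, 1, 4), |n|² = 81, n·X_0 − (-38) = 54, so t = 54/81 = 2/3.
Foot F = X_0 − (2/3)·n = (98/3, -458/3, -110/3); the reflection is 2F − X_0 = (82/3, -460/3, -118/3).

(82/3, -460/3, -118/3)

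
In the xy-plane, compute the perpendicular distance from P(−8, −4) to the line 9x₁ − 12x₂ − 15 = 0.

The normal to the line is n = (9, −12) with |n| = 15.
|n·P − 15| = |-24 − 15| = 39, so the distance is 39/15 = 13/5.

13/5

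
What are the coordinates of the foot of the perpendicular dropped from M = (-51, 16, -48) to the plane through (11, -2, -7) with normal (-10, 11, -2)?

(-11, -28, -40)

n = (-10, 11, -2), |n|² = 225, and n·M − (-118) = 900.
t = 900/225 = 4, so the foot is M − t·n = (-51, 16, -48) − 4·(-10, 11, -2) = (-11, -28, -40).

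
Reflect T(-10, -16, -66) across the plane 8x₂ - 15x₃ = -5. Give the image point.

n = (0, 8, -15), |n|² = 289, n·T − (-5) = 867, so t = 867/289 = 3.
Foot F = T − 3·n = (-10, -40, -21); the reflection is 2F − T = (-10, -64, 24).

(-10, -64, 24)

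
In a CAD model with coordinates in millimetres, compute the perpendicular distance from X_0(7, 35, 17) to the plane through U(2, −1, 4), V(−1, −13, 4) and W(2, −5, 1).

4/13

UV = (−3, −12, 0) and UW = (0, −4, −3), so a normal is n = UV × UW = (36, −9, 12).
Then n·(7, 35, 17) − 129 = 12.
|n| = √(1296 + 81 + 144) = 39, so the distance is |12|/39 = 4/13.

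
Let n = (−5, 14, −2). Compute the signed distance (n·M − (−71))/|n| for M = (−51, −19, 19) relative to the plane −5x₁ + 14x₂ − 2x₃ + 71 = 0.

n·M − (-71) = 22.
|n| = 15, so the signed distance is 22/15.

22/15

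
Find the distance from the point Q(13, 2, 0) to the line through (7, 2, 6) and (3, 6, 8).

A direction vector is d = (−4, 4, 2).
AP = (6, 0, −6), and AP × d = (24, 12, 24).
|AP × d|² = 1296 and |d|² = 36, so the distance is √(1296/36) = √36 = 6.

6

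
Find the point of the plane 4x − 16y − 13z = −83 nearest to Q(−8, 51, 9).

The perpendicular from Q has direction n = (4, −16, −13): r = (−8, 51, 9) + λ(4, −16, −13).
Substitute into the plane: n·(Q + λn) = -83 gives -965 + 441λ = -83, so λ = 2.
Foot = (−8, 51, 9) + 2·(4, −16, −13) = (0, 19, −17).

(0, 19, -17)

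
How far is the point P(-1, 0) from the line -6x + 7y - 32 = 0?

d = |(-6)·(-1) + 7·0 − 32| / √(36 + 49) = |-26|/√85 = 26√85/85.

26/√85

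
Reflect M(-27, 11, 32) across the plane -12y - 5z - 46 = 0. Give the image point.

(-27, -37, 12)

With n = (0, -12, -5), the signed offset is (n·M − 46)/|n|² = -338/169 = -2.
M' = M − 2t·n = (-27, 11, 32) − (-4)·(0, -12, -5) = (-27, -37, 12).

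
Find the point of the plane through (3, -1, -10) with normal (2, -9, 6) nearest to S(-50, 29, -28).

The perpendicular from S has direction n = (2, -9, 6): r = (-50, 29, -28) + t(2, -9, 6).
Substitute into the plane: n·(S + tn) = -45 gives -529 + 121t = -45, so t = 4.
Foot = (-50, 29, -28) + 4·(2, -9, 6) = (-42, -7, -4).

(-42, -7, -4)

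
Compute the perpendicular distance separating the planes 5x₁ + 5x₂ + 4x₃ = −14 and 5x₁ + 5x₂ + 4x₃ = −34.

Both planes have normal n = (5, 5, 4), |n| = √66. Any point on the first plane is at distance |(-34) − (-14)|/|n| = 20/√66 = 10√66/33 from the second.

10√66/33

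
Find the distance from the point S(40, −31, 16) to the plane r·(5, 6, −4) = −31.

Normal vector n = (5, 6, −4), and n·(40, −31, 16) − (−31) = −19.
|n| = √(25 + 36 + 16) = √77, so the distance is |-19|/√77 = 19√77/77.

19√77/77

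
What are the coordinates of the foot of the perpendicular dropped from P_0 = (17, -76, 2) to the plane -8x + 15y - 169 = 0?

n = (-8, 15, 0), |n|² = 289, and n·P_0 − 169 = -1445.
t = -1445/289 = -5, so the foot is P_0 − t·n = (17, -76, 2) − (-5)·(-8, 15, 0) = (-23, -1, 2).

(-23, -1, 2)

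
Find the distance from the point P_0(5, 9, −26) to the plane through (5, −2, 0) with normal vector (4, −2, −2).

5√6/2

The plane has equation n·(r − (5, −2, 0)) = 0, i.e. n·r = 24.
Then n·(5, 9, −26) − 24 = 30.
|n| = √(16 + 4 + 4) = 2√6, so the distance is |30|/(2√6) = 15/√6.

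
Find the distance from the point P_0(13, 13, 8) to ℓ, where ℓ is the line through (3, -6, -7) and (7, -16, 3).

A direction vector is d = (4, -10, 10).
AP = (10, 19, 15), and AP × d = (340, -40, -176).
|AP × d|² = 148176 and |d|² = 216, so the distance is √(148176/216) = √686 = 7√14.

7√14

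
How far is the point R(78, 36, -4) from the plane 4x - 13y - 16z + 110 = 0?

Normal vector n = (4, -13, -16), and n·(78, 36, -4) - (-110) = 18.
|n| = √(16 + 169 + 256) = 21, so the distance is |18|/21 = 6/7.

6/7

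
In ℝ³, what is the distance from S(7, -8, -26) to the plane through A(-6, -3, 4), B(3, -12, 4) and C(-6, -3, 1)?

AB = (9, -9, 0) and AC = (0, 0, -3), so a normal is n = AB × AC = (27, 27, 0).
Then n·(7, -8, -26) - (-243) = 216.
|n| = √(729 + 729 + 0) = 27√2, so the distance is |216|/(27√2) = 4√2.

4√2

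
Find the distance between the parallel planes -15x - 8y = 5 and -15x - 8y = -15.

Both planes have normal n = (-15, -8, 0), |n| = 17. Any point on the first plane is at distance |(-15) − 5|/|n| = 20/17 from the second.

20/17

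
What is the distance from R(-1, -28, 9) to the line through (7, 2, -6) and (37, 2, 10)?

A direction vector is d = (30, 0, 16).
AP = (-8, -30, 15), and AP × d = (-480, 578, 900).
|AP × d|² = 1374484 and |d|² = 1156, so the distance is √(1374484/1156) = √1189.

√1189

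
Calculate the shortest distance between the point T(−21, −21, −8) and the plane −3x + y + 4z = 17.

7/√26

d = |(-3)·(-21) + 1·(-21) + 4·(-8) − 17| / √(9 + 1 + 16) = |-7| / √26 = 7/√26.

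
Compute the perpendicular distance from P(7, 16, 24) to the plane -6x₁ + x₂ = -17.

9√37/37

d = |(-6)·7 + 1·16 − (-17)| / √(36 + 1 + 0) = |-9| / √37 = 9/√37.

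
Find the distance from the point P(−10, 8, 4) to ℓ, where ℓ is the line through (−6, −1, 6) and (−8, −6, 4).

2√17

A direction vector is d = (−2, −5, −2).
AP = (−4, 9, −2); AP·d = -33, |AP|² = 101, |d|² = 33.
distance² = |AP|² − (AP·d)²/|d|² = 101 − 1089/33 = 68, so the distance is 2√17.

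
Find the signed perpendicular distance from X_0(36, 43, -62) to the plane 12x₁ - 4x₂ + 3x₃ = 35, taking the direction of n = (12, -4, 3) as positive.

n·X_0 − 35 = 39.
|n| = 13, so the signed distance is 39/13 = 3.

3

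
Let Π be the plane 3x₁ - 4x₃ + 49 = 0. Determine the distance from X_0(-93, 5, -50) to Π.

n = (3, 0, -4); n·P − (-49) = -30; |n| = 5; distance = 30/5 = 6.

6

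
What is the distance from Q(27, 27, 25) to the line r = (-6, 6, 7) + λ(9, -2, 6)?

3√85

Direction vector d = (9, -2, 6).
AP = (33, 21, 18), and AP × d = (162, -36, -255).
|AP × d|² = 92565 and |d|² = 121, so the distance is √(92565/121) = √765 = 3√85.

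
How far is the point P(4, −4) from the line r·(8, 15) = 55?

83/17

The normal to the line is n = (8, 15) with |n| = 17.
|n·P − 55| = |-28 − 55| = 83, so the distance is 83/17.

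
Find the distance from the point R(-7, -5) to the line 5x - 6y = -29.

The normal to the line is n = (5, -6) with |n| = √61.
|n·R − (-29)| = |-5 − (-29)| = 24, so the distance is 24/√61 = 24√61/61.

24√61/61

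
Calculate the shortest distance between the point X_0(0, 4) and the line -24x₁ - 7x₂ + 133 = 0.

21/5

The normal to the line is n = (-24, -7) with |n| = 25.
|n·X_0 − (-133)| = |-28 − (-133)| = 105, so the distance is 105/25 = 21/5.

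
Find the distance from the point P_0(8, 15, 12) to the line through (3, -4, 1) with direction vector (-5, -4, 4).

15√2

Direction vector d = (-5, -4, 4).
AP = (5, 19, 11), and AP × d = (120, -75, 75).
|AP × d|² = 25650 and |d|² = 57, so the distance is √(25650/57) = √450 = 15√2.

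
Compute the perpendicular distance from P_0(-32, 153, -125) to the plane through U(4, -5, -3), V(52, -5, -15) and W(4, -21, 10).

UV = (48, 0, -12) and UW = (0, -16, 13), so a normal is n = UV × UW = (-192, -624, -768).
Then n·(-32, 153, -125) - 4656 = 2016.
|n| = √(36864 + 389376 + 589824) = 1008, so the distance is |2016|/1008 = 2.

2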